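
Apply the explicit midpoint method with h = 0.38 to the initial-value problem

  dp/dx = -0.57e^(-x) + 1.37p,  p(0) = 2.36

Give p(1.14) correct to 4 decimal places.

9.6969

Midpoint: k1 = f(x_n, p_n); k2 = f(x_n + h/2, p_n + (h/2)·k1); p_{n+1} = p_n + h·k2.
x=0.000000, p=2.360000:
  k1 = f(0.000000, 2.360000) = 2.663200
  k2 = f(0.190000, 2.866008) = 3.455064
  p ← 2.360000 + 0.38·3.455064 = 3.672924
x=0.380000, p=3.672924:
  k1 = f(0.380000, 3.672924) = 4.642105
  k2 = f(0.570000, 4.554924) = 5.917897
  p ← 3.672924 + 0.38·5.917897 = 5.921725
x=0.760000, p=5.921725:
  k1 = f(0.760000, 5.921725) = 7.846194
  k2 = f(0.950000, 7.412502) = 9.934685
  p ← 5.921725 + 0.38·9.934685 = 9.696906
p(1.14) ≈ 9.6969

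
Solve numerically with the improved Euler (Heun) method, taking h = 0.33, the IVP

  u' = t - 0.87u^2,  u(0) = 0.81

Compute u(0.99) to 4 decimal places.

0.8410

Heun: k1 = f(t_n, u_n); k2 = f(t_n + h, u_n + h·k1); u_{n+1} = u_n + (h/2)·(k1 + k2).
t=0.000000, u=0.810000:
  k1 = f(0.000000, 0.810000) = -0.570807
  k2 = f(0.330000, 0.621634) = -0.006193
  u ← 0.810000 + (0.33/2)·(-0.570807 + (-0.006193)) = 0.714795
t=0.330000, u=0.714795:
  k1 = f(0.330000, 0.714795) = -0.114511
  k2 = f(0.660000, 0.677006) = 0.261246
  u ← 0.714795 + (0.33/2)·(-0.114511 + 0.261246) = 0.739006
t=0.660000, u=0.739006:
  k1 = f(0.660000, 0.739006) = 0.184867
  k2 = f(0.990000, 0.800012) = 0.433183
  u ← 0.739006 + (0.33/2)·(0.184867 + 0.433183) = 0.840985
u(0.99) ≈ 0.8410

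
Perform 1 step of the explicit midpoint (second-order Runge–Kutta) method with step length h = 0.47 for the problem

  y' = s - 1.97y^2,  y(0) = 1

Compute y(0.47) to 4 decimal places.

Midpoint: k1 = f(s_n, y_n); k2 = f(s_n + h/2, y_n + (h/2)·k1); y_{n+1} = y_n + h·k2.
s=0.000000, y=1.000000:
  k1 = f(0.000000, 1.000000) = -1.970000
  k2 = f(0.235000, 0.537050) = -0.333193
  y ← 1.000000 + 0.47·(-0.333193) = 0.843399
y(0.47) ≈ 0.8434

0.8434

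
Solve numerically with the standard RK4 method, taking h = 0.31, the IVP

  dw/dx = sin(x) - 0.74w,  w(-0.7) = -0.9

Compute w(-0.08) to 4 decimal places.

RK4: k1 = f(x_n, w_n); k2 = f(x_n + h/2, w_n + (h/2)·k1); k3 = f(x_n + h/2, w_n + (h/2)·k2); k4 = f(x_n + h, w_n + h·k3); w_{n+1} = w_n + (h/6)·(k1 + 2k2 + 2k3 + k4).
x=-0.700000, w=-0.900000:
  k1 = f(-0.700000, -0.900000) = 0.021782
  k2 = f(-0.545000, -0.896624) = 0.145083
  k3 = f(-0.545000, -0.877512) = 0.130941
  k4 = f(-0.390000, -0.859408) = 0.255774
  w ← -0.900000 + (0.31/6)·(k1 + 2k2 + 2k3 + k4) = -0.857137
x=-0.390000, w=-0.857137:
  k1 = f(-0.390000, -0.857137) = 0.254093
  k2 = f(-0.235000, -0.817753) = 0.372294
  k3 = f(-0.235000, -0.799432) = 0.358736
  k4 = f(-0.080000, -0.745929) = 0.472073
  w ← -0.857137 + (0.31/6)·(k1 + 2k2 + 2k3 + k4) = -0.744079
w(-0.08) ≈ -0.7441

-0.7441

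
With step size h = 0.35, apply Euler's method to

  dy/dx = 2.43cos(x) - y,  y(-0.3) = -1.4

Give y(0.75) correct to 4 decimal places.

Euler: y_{n+1} = y_n + h·f(x_n, y_n).
x=-0.300000, y=-1.400000: f=3.721468 → y ← -1.400000 + 0.35·3.721468 = -0.097486
x=0.050000, y=-0.097486: f=2.524449 → y ← -0.097486 + 0.35·2.524449 = 0.786071
x=0.400000, y=0.786071: f=1.452107 → y ← 0.786071 + 0.35·1.452107 = 1.294309
y(0.75) ≈ 1.2943

1.2943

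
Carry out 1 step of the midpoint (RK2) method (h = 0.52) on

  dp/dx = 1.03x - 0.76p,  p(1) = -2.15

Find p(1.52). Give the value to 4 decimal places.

Midpoint: k1 = f(x_n, p_n); k2 = f(x_n + h/2, p_n + (h/2)·k1); p_{n+1} = p_n + h·k2.
x=1.000000, p=-2.150000:
  k1 = f(1.000000, -2.150000) = 2.664000
  k2 = f(1.260000, -1.457360) = 2.405394
  p ← -2.150000 + 0.52·2.405394 = -0.899195
p(1.52) ≈ -0.8992

-0.8992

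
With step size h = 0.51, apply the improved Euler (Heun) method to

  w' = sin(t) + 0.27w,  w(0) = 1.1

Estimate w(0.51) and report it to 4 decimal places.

1.3864

Heun: k1 = f(t_n, w_n); k2 = f(t_n + h, w_n + h·k1); w_{n+1} = w_n + (h/2)·(k1 + k2).
t=0.000000, w=1.100000:
  k1 = f(0.000000, 1.100000) = 0.297000
  k2 = f(0.510000, 1.251470) = 0.826074
  w ← 1.100000 + (0.51/2)·(0.297000 + 0.826074) = 1.386384
w(0.51) ≈ 1.3864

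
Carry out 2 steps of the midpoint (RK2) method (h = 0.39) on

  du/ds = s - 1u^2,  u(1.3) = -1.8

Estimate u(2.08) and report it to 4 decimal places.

Midpoint: k1 = f(s_n, u_n); k2 = f(s_n + h/2, u_n + (h/2)·k1); u_{n+1} = u_n + h·k2.
s=1.300000, u=-1.800000:
  k1 = f(1.300000, -1.800000) = -1.940000
  k2 = f(1.495000, -2.178300) = -3.249991
  u ← -1.800000 + 0.39·(-3.249991) = -3.067496
s=1.690000, u=-3.067496:
  k1 = f(1.690000, -3.067496) = -7.719534
  k2 = f(1.885000, -4.572806) = -19.025552
  u ← -3.067496 + 0.39·(-19.025552) = -10.487462
u(2.08) ≈ -10.4875

-10.4875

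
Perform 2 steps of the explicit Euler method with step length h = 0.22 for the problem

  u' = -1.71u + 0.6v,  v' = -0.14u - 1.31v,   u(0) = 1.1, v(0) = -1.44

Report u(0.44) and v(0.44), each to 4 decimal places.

Euler on (u,v): u_{n+1} = u_n + h·u', v_{n+1} = v_n + h·v'.
0.000000: (1.100000, -1.440000); f=(-2.745000, 1.732400) → (0.496100, -1.058872)
0.220000: (0.496100, -1.058872); f=(-1.483654, 1.317668) → (0.169696, -0.768985)
(u(0.44), v(0.44)) ≈ (0.1697, -0.7690)

0.1697, -0.7690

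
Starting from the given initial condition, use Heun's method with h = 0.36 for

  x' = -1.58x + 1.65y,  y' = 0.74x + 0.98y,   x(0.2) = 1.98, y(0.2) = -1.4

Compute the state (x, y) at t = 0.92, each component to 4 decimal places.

Heun on (x,y): k1 = f(t_n, state_n); k2 = f(t_n + h, state_n + h·k1); state_{n+1} = state_n + (h/2)·(k1 + k2).
0.200000: (1.980000, -1.400000)
  k1 = (-5.438400, 0.093200)
  predictor → (0.022176, -1.366448)
  k2 = (-2.289677, -1.322709)
  → (0.588946, -1.621312)
0.560000: (0.588946, -1.621312)
  k1 = (-3.605699, -1.153065)
  predictor → (-0.709106, -2.036415)
  k2 = (-2.239698, -2.520425)
  → (-0.463225, -2.282540)
(x(0.92), y(0.92)) ≈ (-0.4632, -2.2825)

-0.4632, -2.2825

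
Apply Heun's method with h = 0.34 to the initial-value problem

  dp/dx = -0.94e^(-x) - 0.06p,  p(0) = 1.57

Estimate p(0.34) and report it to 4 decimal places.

Heun: k1 = f(x_n, p_n); k2 = f(x_n + h, p_n + h·k1); p_{n+1} = p_n + (h/2)·(k1 + k2).
x=0.000000, p=1.570000:
  k1 = f(0.000000, 1.570000) = -1.034200
  k2 = f(0.340000, 1.218372) = -0.742166
  p ← 1.570000 + (0.34/2)·(-1.034200 + (-0.742166)) = 1.268018
p(0.34) ≈ 1.2680

1.2680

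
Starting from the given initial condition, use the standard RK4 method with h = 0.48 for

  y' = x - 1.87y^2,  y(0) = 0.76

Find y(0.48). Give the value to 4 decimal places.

RK4: k1 = f(x_n, y_n); k2 = f(x_n + h/2, y_n + (h/2)·k1); k3 = f(x_n + h/2, y_n + (h/2)·k2); k4 = f(x_n + h, y_n + h·k3); y_{n+1} = y_n + (h/6)·(k1 + 2k2 + 2k3 + k4).
x=0.000000, y=0.760000:
  k1 = f(0.000000, 0.760000) = -1.080112
  k2 = f(0.240000, 0.500773) = -0.228947
  k3 = f(0.240000, 0.705053) = -0.689576
  k4 = f(0.480000, 0.429004) = 0.135838
  y ← 0.760000 + (0.48/6)·(k1 + 2k2 + 2k3 + k4) = 0.537494
y(0.48) ≈ 0.5375

0.5375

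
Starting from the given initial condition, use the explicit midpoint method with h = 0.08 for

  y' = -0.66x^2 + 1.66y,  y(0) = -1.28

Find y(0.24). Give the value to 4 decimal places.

Midpoint: k1 = f(x_n, y_n); k2 = f(x_n + h/2, y_n + (h/2)·k1); y_{n+1} = y_n + h·k2.
x=0.000000, y=-1.280000:
  k1 = f(0.000000, -1.280000) = -2.124800
  k2 = f(0.040000, -1.364992) = -2.266943
  y ← -1.280000 + 0.08·(-2.266943) = -1.461355
x=0.080000, y=-1.461355:
  k1 = f(0.080000, -1.461355) = -2.430074
  k2 = f(0.120000, -1.558558) = -2.596711
  y ← -1.461355 + 0.08·(-2.596711) = -1.669092
x=0.160000, y=-1.669092:
  k1 = f(0.160000, -1.669092) = -2.787589
  k2 = f(0.200000, -1.780596) = -2.982189
  y ← -1.669092 + 0.08·(-2.982189) = -1.907667
y(0.24) ≈ -1.9077

-1.9077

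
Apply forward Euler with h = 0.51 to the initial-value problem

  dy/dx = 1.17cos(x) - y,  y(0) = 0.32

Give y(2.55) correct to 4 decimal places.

-0.0782

Euler: y_{n+1} = y_n + h·f(x_n, y_n).
x=0.000000, y=0.320000: f=0.850000 → y ← 0.320000 + 0.51·0.850000 = 0.753500
x=0.510000, y=0.753500: f=0.267611 → y ← 0.753500 + 0.51·0.267611 = 0.889982
x=1.020000, y=0.889982: f=-0.277643 → y ← 0.889982 + 0.51·(-0.277643) = 0.748383
x=1.530000, y=0.748383: f=-0.700665 → y ← 0.748383 + 0.51·(-0.700665) = 0.391044
x=2.040000, y=0.391044: f=-0.920090 → y ← 0.391044 + 0.51·(-0.920090) = -0.078202
y(2.55) ≈ -0.0782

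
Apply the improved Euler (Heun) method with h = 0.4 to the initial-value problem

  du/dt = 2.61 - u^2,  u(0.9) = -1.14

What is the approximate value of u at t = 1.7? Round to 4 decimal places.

Heun: k1 = f(t_n, u_n); k2 = f(t_n + h, u_n + h·k1); u_{n+1} = u_n + (h/2)·(k1 + k2).
t=0.900000, u=-1.140000:
  k1 = f(0.900000, -1.140000) = 1.310400
  k2 = f(1.300000, -0.615840) = 2.230741
  u ← -1.140000 + (0.4/2)·(1.310400 + 2.230741) = -0.431772
t=1.300000, u=-0.431772:
  k1 = f(1.300000, -0.431772) = 2.423573
  k2 = f(1.700000, 0.537657) = 2.320924
  u ← -0.431772 + (0.4/2)·(2.423573 + 2.320924) = 0.517128
u(1.7) ≈ 0.5171

0.5171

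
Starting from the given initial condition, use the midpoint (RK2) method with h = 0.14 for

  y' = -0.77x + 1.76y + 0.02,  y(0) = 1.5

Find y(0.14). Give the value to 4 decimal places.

1.9107

Midpoint: k1 = f(x_n, y_n); k2 = f(x_n + h/2, y_n + (h/2)·k1); y_{n+1} = y_n + h·k2.
x=0.000000, y=1.500000:
  k1 = f(0.000000, 1.500000) = 2.660000
  k2 = f(0.070000, 1.686200) = 2.933812
  y ← 1.500000 + 0.14·2.933812 = 1.910734
y(0.14) ≈ 1.9107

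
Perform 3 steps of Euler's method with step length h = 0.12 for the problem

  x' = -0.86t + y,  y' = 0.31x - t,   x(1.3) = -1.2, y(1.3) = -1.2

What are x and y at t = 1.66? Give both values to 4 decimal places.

-2.1468, -1.8775

Euler on (x,y): x_{n+1} = x_n + h·x', y_{n+1} = y_n + h·y'.
1.300000: (-1.200000, -1.200000); f=(-2.318000, -1.672000) → (-1.478160, -1.400640)
1.420000: (-1.478160, -1.400640); f=(-2.621840, -1.878230) → (-1.792781, -1.626028)
1.540000: (-1.792781, -1.626028); f=(-2.950428, -2.095762) → (-2.146832, -1.877519)
(x(1.66), y(1.66)) ≈ (-2.1468, -1.8775)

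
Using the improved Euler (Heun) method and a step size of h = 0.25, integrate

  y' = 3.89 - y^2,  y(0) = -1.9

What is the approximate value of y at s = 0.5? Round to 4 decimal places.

Heun: k1 = f(s_n, y_n); k2 = f(s_n + h, y_n + h·k1); y_{n+1} = y_n + (h/2)·(k1 + k2).
s=0.000000, y=-1.900000:
  k1 = f(0.000000, -1.900000) = 0.280000
  k2 = f(0.250000, -1.830000) = 0.541100
  y ← -1.900000 + (0.25/2)·(0.280000 + 0.541100) = -1.797362
s=0.250000, y=-1.797362:
  k1 = f(0.250000, -1.797362) = 0.659488
  k2 = f(0.500000, -1.632490) = 1.224975
  y ← -1.797362 + (0.25/2)·(0.659488 + 1.224975) = -1.561805
y(0.5) ≈ -1.5618

-1.5618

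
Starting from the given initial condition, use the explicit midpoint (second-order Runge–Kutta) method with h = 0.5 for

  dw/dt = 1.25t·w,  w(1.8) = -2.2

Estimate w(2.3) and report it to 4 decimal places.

Midpoint: k1 = f(t_n, w_n); k2 = f(t_n + h/2, w_n + (h/2)·k1); w_{n+1} = w_n + h·k2.
t=1.800000, w=-2.200000:
  k1 = f(1.800000, -2.200000) = -4.950000
  k2 = f(2.050000, -3.437500) = -8.808594
  w ← -2.200000 + 0.5·(-8.808594) = -6.604297
w(2.3) ≈ -6.6043

-6.6043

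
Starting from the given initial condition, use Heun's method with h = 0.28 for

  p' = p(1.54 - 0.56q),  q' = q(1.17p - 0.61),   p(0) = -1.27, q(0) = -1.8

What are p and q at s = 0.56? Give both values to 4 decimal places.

Heun on (p,q): k1 = f(s_n, state_n); k2 = f(s_n + h, state_n + h·k1); state_{n+1} = state_n + (h/2)·(k1 + k2).
0.000000: (-1.270000, -1.800000)
  k1 = (-3.235960, 3.772620)
  predictor → (-2.176069, -0.743666)
  k2 = (-4.257377, 2.347012)
  → (-2.319067, -0.943252)
0.280000: (-2.319067, -0.943252)
  k1 = (-4.796343, 3.134716)
  predictor → (-3.662043, -0.065531)
  k2 = (-5.773934, 0.320748)
  → (-3.798906, -0.459487)
(p(0.56), q(0.56)) ≈ (-3.7989, -0.4595)

-3.7989, -0.4595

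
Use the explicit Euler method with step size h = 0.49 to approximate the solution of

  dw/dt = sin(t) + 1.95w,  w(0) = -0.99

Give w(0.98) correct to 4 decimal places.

-3.5551

Euler: w_{n+1} = w_n + h·f(t_n, w_n).
t=0.000000, w=-0.990000: f=-1.930500 → w ← -0.990000 + 0.49·(-1.930500) = -1.935945
t=0.490000, w=-1.935945: f=-3.304467 → w ← -1.935945 + 0.49·(-3.304467) = -3.555134
w(0.98) ≈ -3.5551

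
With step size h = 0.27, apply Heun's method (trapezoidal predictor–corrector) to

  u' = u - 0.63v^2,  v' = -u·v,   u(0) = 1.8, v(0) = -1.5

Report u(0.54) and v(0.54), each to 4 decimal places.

2.5790, -0.5384

Heun on (u,v): k1 = f(t_n, state_n); k2 = f(t_n + h, state_n + h·k1); state_{n+1} = state_n + (h/2)·(k1 + k2).
0.000000: (1.800000, -1.500000)
  k1 = (0.382500, 2.700000)
  predictor → (1.903275, -0.771000)
  k2 = (1.528777, 1.467425)
  → (2.058022, -0.937398)
0.270000: (2.058022, -0.937398)
  k1 = (1.504432, 1.929185)
  predictor → (2.464219, -0.416518)
  k2 = (2.354922, 1.026391)
  → (2.579035, -0.538395)
(u(0.54), v(0.54)) ≈ (2.5790, -0.5384)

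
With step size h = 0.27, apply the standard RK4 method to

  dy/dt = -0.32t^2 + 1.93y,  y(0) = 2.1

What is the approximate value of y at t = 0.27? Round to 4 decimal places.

3.5330

RK4: k1 = f(t_n, y_n); k2 = f(t_n + h/2, y_n + (h/2)·k1); k3 = f(t_n + h/2, y_n + (h/2)·k2); k4 = f(t_n + h, y_n + h·k3); y_{n+1} = y_n + (h/6)·(k1 + 2k2 + 2k3 + k4).
t=0.000000, y=2.100000:
  k1 = f(0.000000, 2.100000) = 4.053000
  k2 = f(0.135000, 2.647155) = 5.103177
  k3 = f(0.135000, 2.788929) = 5.376801
  k4 = f(0.270000, 3.551736) = 6.831523
  y ← 2.100000 + (0.27/6)·(k1 + 2k2 + 2k3 + k4) = 3.533002
y(0.27) ≈ 3.5330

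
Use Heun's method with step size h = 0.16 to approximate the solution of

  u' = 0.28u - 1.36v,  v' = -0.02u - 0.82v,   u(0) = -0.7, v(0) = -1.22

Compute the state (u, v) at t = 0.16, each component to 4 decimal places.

-0.4783, -1.0687

Heun on (u,v): k1 = f(t_n, state_n); k2 = f(t_n + h, state_n + h·k1); state_{n+1} = state_n + (h/2)·(k1 + k2).
0.000000: (-0.700000, -1.220000)
  k1 = (1.463200, 1.014400)
  predictor → (-0.465888, -1.057696)
  k2 = (1.308018, 0.876628)
  → (-0.478303, -1.068718)
(u(0.16), v(0.16)) ≈ (-0.4783, -1.0687)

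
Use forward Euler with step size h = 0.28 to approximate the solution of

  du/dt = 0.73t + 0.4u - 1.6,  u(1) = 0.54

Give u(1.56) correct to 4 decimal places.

Euler: u_{n+1} = u_n + h·f(t_n, u_n).
t=1.000000, u=0.540000: f=-0.654000 → u ← 0.540000 + 0.28·(-0.654000) = 0.356880
t=1.280000, u=0.356880: f=-0.522848 → u ← 0.356880 + 0.28·(-0.522848) = 0.210483
u(1.56) ≈ 0.2105

0.2105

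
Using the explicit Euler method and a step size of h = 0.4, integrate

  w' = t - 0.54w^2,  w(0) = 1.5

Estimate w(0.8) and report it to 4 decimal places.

Euler: w_{n+1} = w_n + h·f(t_n, w_n).
t=0.000000, w=1.500000: f=-1.215000 → w ← 1.500000 + 0.4·(-1.215000) = 1.014000
t=0.400000, w=1.014000: f=-0.155226 → w ← 1.014000 + 0.4·(-0.155226) = 0.951910
w(0.8) ≈ 0.9519

0.9519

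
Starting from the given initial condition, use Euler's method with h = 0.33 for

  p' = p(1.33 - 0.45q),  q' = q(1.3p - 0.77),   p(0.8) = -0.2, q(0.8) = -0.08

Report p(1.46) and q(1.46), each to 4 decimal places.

Euler on (p,q): p_{n+1} = p_n + h·p', q_{n+1} = q_n + h·q'.
0.800000: (-0.200000, -0.080000); f=(-0.273200, 0.082400) → (-0.290156, -0.052808)
1.130000: (-0.290156, -0.052808); f=(-0.392803, 0.060581) → (-0.419781, -0.032816)
(p(1.46), q(1.46)) ≈ (-0.4198, -0.0328)

-0.4198, -0.0328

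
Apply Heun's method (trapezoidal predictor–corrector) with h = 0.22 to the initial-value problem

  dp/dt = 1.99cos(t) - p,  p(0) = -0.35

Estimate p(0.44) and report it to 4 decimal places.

0.4474

Heun: k1 = f(t_n, p_n); k2 = f(t_n + h, p_n + h·k1); p_{n+1} = p_n + (h/2)·(k1 + k2).
t=0.000000, p=-0.350000:
  k1 = f(0.000000, -0.350000) = 2.340000
  k2 = f(0.220000, 0.164800) = 1.777236
  p ← -0.350000 + (0.22/2)·(2.340000 + 1.777236) = 0.102896
t=0.220000, p=0.102896:
  k1 = f(0.220000, 0.102896) = 1.839140
  k2 = f(0.440000, 0.507507) = 1.292949
  p ← 0.102896 + (0.22/2)·(1.839140 + 1.292949) = 0.447426
p(0.44) ≈ 0.4474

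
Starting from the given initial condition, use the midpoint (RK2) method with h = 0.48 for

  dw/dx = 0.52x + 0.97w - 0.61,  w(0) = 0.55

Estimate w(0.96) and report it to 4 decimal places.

0.7354

Midpoint: k1 = f(x_n, w_n); k2 = f(x_n + h/2, w_n + (h/2)·k1); w_{n+1} = w_n + h·k2.
x=0.000000, w=0.550000:
  k1 = f(0.000000, 0.550000) = -0.076500
  k2 = f(0.240000, 0.531640) = 0.030491
  w ← 0.550000 + 0.48·0.030491 = 0.564636
x=0.480000, w=0.564636:
  k1 = f(0.480000, 0.564636) = 0.187297
  k2 = f(0.720000, 0.609587) = 0.355699
  w ← 0.564636 + 0.48·0.355699 = 0.735371
w(0.96) ≈ 0.7354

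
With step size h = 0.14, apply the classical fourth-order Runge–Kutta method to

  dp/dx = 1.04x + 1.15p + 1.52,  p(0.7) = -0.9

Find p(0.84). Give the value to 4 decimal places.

RK4: k1 = f(x_n, p_n); k2 = f(x_n + h/2, p_n + (h/2)·k1); k3 = f(x_n + h/2, p_n + (h/2)·k2); k4 = f(x_n + h, p_n + h·k3); p_{n+1} = p_n + (h/6)·(k1 + 2k2 + 2k3 + k4).
x=0.700000, p=-0.900000:
  k1 = f(0.700000, -0.900000) = 1.213000
  k2 = f(0.770000, -0.815090) = 1.383447
  k3 = f(0.770000, -0.803159) = 1.397167
  k4 = f(0.840000, -0.704397) = 1.583544
  p ← -0.900000 + (0.14/6)·(k1 + 2k2 + 2k3 + k4) = -0.704985
p(0.84) ≈ -0.7050

-0.7050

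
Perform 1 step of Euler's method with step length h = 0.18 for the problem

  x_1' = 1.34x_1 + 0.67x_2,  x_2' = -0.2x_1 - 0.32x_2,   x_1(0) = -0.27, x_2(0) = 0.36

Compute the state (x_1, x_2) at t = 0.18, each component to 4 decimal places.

-0.2917, 0.3490

Euler on (x_1,x_2): x_1_{n+1} = x_1_n + h·x_1', x_2_{n+1} = x_2_n + h·x_2'.
0.000000: (-0.270000, 0.360000); f=(-0.120600, -0.061200) → (-0.291708, 0.348984)
(x_1(0.18), x_2(0.18)) ≈ (-0.2917, 0.3490)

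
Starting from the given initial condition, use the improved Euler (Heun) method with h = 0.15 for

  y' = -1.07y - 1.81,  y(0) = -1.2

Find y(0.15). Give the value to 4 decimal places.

Heun: k1 = f(s_n, y_n); k2 = f(s_n + h, y_n + h·k1); y_{n+1} = y_n + (h/2)·(k1 + k2).
s=0.000000, y=-1.200000:
  k1 = f(0.000000, -1.200000) = -0.526000
  k2 = f(0.150000, -1.278900) = -0.441577
  y ← -1.200000 + (0.15/2)·(-0.526000 + (-0.441577)) = -1.272568
y(0.15) ≈ -1.2726

-1.2726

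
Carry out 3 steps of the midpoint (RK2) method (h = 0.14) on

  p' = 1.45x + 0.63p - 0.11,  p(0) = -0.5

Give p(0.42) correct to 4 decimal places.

-0.5656

Midpoint: k1 = f(x_n, p_n); k2 = f(x_n + h/2, p_n + (h/2)·k1); p_{n+1} = p_n + h·k2.
x=0.000000, p=-0.500000:
  k1 = f(0.000000, -0.500000) = -0.425000
  k2 = f(0.070000, -0.529750) = -0.342243
  p ← -0.500000 + 0.14·(-0.342243) = -0.547914
x=0.140000, p=-0.547914:
  k1 = f(0.140000, -0.547914) = -0.252186
  k2 = f(0.210000, -0.565567) = -0.161807
  p ← -0.547914 + 0.14·(-0.161807) = -0.570567
x=0.280000, p=-0.570567:
  k1 = f(0.280000, -0.570567) = -0.063457
  k2 = f(0.350000, -0.575009) = 0.035244
  p ← -0.570567 + 0.14·0.035244 = -0.565633
p(0.42) ≈ -0.5656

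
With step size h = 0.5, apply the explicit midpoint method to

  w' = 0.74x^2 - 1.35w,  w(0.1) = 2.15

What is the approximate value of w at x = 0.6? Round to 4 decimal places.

1.2326

Midpoint: k1 = f(x_n, w_n); k2 = f(x_n + h/2, w_n + (h/2)·k1); w_{n+1} = w_n + h·k2.
x=0.100000, w=2.150000:
  k1 = f(0.100000, 2.150000) = -2.895100
  k2 = f(0.350000, 1.426225) = -1.834754
  w ← 2.150000 + 0.5·(-1.834754) = 1.232623
w(0.6) ≈ 1.2326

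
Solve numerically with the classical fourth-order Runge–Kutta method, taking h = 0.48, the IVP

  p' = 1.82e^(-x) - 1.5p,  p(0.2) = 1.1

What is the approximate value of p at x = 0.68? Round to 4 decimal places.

0.9283

RK4: k1 = f(x_n, p_n); k2 = f(x_n + h/2, p_n + (h/2)·k1); k3 = f(x_n + h/2, p_n + (h/2)·k2); k4 = f(x_n + h, p_n + h·k3); p_{n+1} = p_n + (h/6)·(k1 + 2k2 + 2k3 + k4).
x=0.200000, p=1.100000:
  k1 = f(0.200000, 1.100000) = -0.159910
  k2 = f(0.440000, 1.061622) = -0.420286
  k3 = f(0.440000, 0.999131) = -0.326551
  k4 = f(0.680000, 0.943256) = -0.492841
  p ← 1.100000 + (0.48/6)·(k1 + 2k2 + 2k3 + k4) = 0.928286
p(0.68) ≈ 0.9283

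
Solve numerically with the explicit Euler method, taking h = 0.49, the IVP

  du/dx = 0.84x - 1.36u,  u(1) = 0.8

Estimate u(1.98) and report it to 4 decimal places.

Euler: u_{n+1} = u_n + h·f(x_n, u_n).
x=1.000000, u=0.800000: f=-0.248000 → u ← 0.800000 + 0.49·(-0.248000) = 0.678480
x=1.490000, u=0.678480: f=0.328867 → u ← 0.678480 + 0.49·0.328867 = 0.839625
u(1.98) ≈ 0.8396

0.8396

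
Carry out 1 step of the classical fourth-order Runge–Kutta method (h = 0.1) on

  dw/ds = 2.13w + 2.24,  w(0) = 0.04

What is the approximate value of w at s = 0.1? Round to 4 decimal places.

0.2991

RK4: k1 = f(s_n, w_n); k2 = f(s_n + h/2, w_n + (h/2)·k1); k3 = f(s_n + h/2, w_n + (h/2)·k2); k4 = f(s_n + h, w_n + h·k3); w_{n+1} = w_n + (h/6)·(k1 + 2k2 + 2k3 + k4).
s=0.000000, w=0.040000:
  k1 = f(0.000000, 0.040000) = 2.325200
  k2 = f(0.050000, 0.156260) = 2.572834
  k3 = f(0.050000, 0.168642) = 2.599207
  k4 = f(0.100000, 0.299921) = 2.878831
  w ← 0.040000 + (0.1/6)·(k1 + 2k2 + 2k3 + k4) = 0.299135
w(0.1) ≈ 0.2991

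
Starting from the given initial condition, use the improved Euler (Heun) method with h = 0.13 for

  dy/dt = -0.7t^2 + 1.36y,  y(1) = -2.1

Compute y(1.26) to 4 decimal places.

-3.2597

Heun: k1 = f(t_n, y_n); k2 = f(t_n + h, y_n + h·k1); y_{n+1} = y_n + (h/2)·(k1 + k2).
t=1.000000, y=-2.100000:
  k1 = f(1.000000, -2.100000) = -3.556000
  k2 = f(1.130000, -2.562280) = -4.378531
  y ← -2.100000 + (0.13/2)·(-3.556000 + (-4.378531)) = -2.615745
t=1.130000, y=-2.615745:
  k1 = f(1.130000, -2.615745) = -4.451243
  k2 = f(1.260000, -3.194406) = -5.455712
  y ← -2.615745 + (0.13/2)·(-4.451243 + (-5.455712)) = -3.259697
y(1.26) ≈ -3.2597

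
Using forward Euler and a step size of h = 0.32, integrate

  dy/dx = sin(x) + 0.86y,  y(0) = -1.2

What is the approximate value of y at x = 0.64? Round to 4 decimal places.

-1.8507

Euler: y_{n+1} = y_n + h·f(x_n, y_n).
x=0.000000, y=-1.200000: f=-1.032000 → y ← -1.200000 + 0.32·(-1.032000) = -1.530240
x=0.320000, y=-1.530240: f=-1.001440 → y ← -1.530240 + 0.32·(-1.001440) = -1.850701
y(0.64) ≈ -1.8507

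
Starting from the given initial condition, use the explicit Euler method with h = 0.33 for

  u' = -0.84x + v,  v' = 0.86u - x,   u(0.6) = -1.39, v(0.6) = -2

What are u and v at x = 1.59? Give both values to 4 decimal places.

Euler on (u,v): u_{n+1} = u_n + h·u', v_{n+1} = v_n + h·v'.
0.600000: (-1.390000, -2.000000); f=(-2.504000, -1.795400) → (-2.216320, -2.592482)
0.930000: (-2.216320, -2.592482); f=(-3.373682, -2.836035) → (-3.329635, -3.528374)
1.260000: (-3.329635, -3.528374); f=(-4.586774, -4.123486) → (-4.843270, -4.889124)
(u(1.59), v(1.59)) ≈ (-4.8433, -4.8891)

-4.8433, -4.8891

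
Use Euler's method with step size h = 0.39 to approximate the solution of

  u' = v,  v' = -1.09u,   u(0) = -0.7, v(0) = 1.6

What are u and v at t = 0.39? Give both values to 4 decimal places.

-0.0760, 1.8976

Euler on (u,v): u_{n+1} = u_n + h·u', v_{n+1} = v_n + h·v'.
0.000000: (-0.700000, 1.600000); f=(1.600000, 0.763000) → (-0.076000, 1.897570)
(u(0.39), v(0.39)) ≈ (-0.0760, 1.8976)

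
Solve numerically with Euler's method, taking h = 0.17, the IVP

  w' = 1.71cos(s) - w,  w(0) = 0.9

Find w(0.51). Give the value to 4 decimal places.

Euler: w_{n+1} = w_n + h·f(s_n, w_n).
s=0.000000, w=0.900000: f=0.810000 → w ← 0.900000 + 0.17·0.810000 = 1.037700
s=0.170000, w=1.037700: f=0.647650 → w ← 1.037700 + 0.17·0.647650 = 1.147800
s=0.340000, w=1.147800: f=0.464310 → w ← 1.147800 + 0.17·0.464310 = 1.226733
w(0.51) ≈ 1.2267

1.2267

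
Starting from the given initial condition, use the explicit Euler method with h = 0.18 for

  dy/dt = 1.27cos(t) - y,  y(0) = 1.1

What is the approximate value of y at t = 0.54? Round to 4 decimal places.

Euler: y_{n+1} = y_n + h·f(t_n, y_n).
t=0.000000, y=1.100000: f=0.170000 → y ← 1.100000 + 0.18·0.170000 = 1.130600
t=0.180000, y=1.130600: f=0.118881 → y ← 1.130600 + 0.18·0.118881 = 1.151999
t=0.360000, y=1.151999: f=0.036590 → y ← 1.151999 + 0.18·0.036590 = 1.158585
y(0.54) ≈ 1.1586

1.1586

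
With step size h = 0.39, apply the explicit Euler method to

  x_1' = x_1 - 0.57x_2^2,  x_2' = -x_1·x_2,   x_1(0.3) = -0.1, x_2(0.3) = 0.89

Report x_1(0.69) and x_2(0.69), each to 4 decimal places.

-0.3151, 0.9247

Euler on (x_1,x_2): x_1_{n+1} = x_1_n + h·x_1', x_2_{n+1} = x_2_n + h·x_2'.
0.300000: (-0.100000, 0.890000); f=(-0.551497, 0.089000) → (-0.315084, 0.924710)
(x_1(0.69), x_2(0.69)) ≈ (-0.3151, 0.9247)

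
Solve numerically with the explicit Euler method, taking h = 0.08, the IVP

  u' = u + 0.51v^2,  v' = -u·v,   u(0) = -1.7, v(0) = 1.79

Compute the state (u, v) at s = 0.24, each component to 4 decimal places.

Euler on (u,v): u_{n+1} = u_n + h·u', v_{n+1} = v_n + h·v'.
0.000000: (-1.700000, 1.790000); f=(-0.065909, 3.043000) → (-1.705273, 2.033440)
0.080000: (-1.705273, 2.033440); f=(0.403515, 3.467570) → (-1.672992, 2.310846)
0.160000: (-1.672992, 2.310846); f=(1.050412, 3.866025) → (-1.588959, 2.620128)
(u(0.24), v(0.24)) ≈ (-1.5890, 2.6201)

-1.5890, 2.6201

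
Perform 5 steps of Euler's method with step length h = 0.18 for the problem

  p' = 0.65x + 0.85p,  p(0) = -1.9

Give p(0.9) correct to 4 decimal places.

-3.6263

Euler: p_{n+1} = p_n + h·f(x_n, p_n).
x=0.000000, p=-1.900000: f=-1.615000 → p ← -1.900000 + 0.18·(-1.615000) = -2.190700
x=0.180000, p=-2.190700: f=-1.745095 → p ← -2.190700 + 0.18·(-1.745095) = -2.504817
x=0.360000, p=-2.504817: f=-1.895095 → p ← -2.504817 + 0.18·(-1.895095) = -2.845934
x=0.540000, p=-2.845934: f=-2.068044 → p ← -2.845934 + 0.18·(-2.068044) = -3.218182
x=0.720000, p=-3.218182: f=-2.267455 → p ← -3.218182 + 0.18·(-2.267455) = -3.626324
p(0.9) ≈ -3.6263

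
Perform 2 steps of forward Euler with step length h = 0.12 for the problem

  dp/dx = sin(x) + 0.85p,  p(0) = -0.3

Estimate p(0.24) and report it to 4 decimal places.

-0.3500

Euler: p_{n+1} = p_n + h·f(x_n, p_n).
x=0.000000, p=-0.300000: f=-0.255000 → p ← -0.300000 + 0.12·(-0.255000) = -0.330600
x=0.120000, p=-0.330600: f=-0.161298 → p ← -0.330600 + 0.12·(-0.161298) = -0.349956
p(0.24) ≈ -0.3500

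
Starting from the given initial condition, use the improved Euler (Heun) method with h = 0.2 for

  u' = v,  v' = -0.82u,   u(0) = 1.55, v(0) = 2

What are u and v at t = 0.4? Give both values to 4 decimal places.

2.2356, 1.3693

Heun on (u,v): k1 = f(t_n, state_n); k2 = f(t_n + h, state_n + h·k1); state_{n+1} = state_n + (h/2)·(k1 + k2).
0.000000: (1.550000, 2.000000)
  k1 = (2.000000, -1.271000)
  predictor → (1.950000, 1.745800)
  k2 = (1.745800, -1.599000)
  → (1.924580, 1.713000)
0.200000: (1.924580, 1.713000)
  k1 = (1.713000, -1.578156)
  predictor → (2.267180, 1.397369)
  k2 = (1.397369, -1.859088)
  → (2.235617, 1.369276)
(u(0.4), v(0.4)) ≈ (2.2356, 1.3693)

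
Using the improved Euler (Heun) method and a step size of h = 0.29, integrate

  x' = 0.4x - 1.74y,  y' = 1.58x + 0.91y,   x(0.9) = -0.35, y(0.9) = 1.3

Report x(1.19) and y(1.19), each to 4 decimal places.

-1.1331, 1.3472

Heun on (x,y): k1 = f(t_n, state_n); k2 = f(t_n + h, state_n + h·k1); state_{n+1} = state_n + (h/2)·(k1 + k2).
0.900000: (-0.350000, 1.300000)
  k1 = (-2.402000, 0.630000)
  predictor → (-1.046580, 1.482700)
  k2 = (-2.998530, -0.304339)
  → (-1.133077, 1.347221)
(x(1.19), y(1.19)) ≈ (-1.1331, 1.3472)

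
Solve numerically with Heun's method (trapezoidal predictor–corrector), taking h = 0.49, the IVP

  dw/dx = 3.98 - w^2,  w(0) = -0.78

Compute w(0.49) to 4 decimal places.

0.8348

Heun: k1 = f(x_n, w_n); k2 = f(x_n + h, w_n + h·k1); w_{n+1} = w_n + (h/2)·(k1 + k2).
x=0.000000, w=-0.780000:
  k1 = f(0.000000, -0.780000) = 3.371600
  k2 = f(0.490000, 0.872084) = 3.219469
  w ← -0.780000 + (0.49/2)·(3.371600 + 3.219469) = 0.834812
w(0.49) ≈ 0.8348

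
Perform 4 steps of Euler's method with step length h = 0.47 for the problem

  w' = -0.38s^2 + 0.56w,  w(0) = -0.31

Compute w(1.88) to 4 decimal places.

-1.4067

Euler: w_{n+1} = w_n + h·f(s_n, w_n).
s=0.000000, w=-0.310000: f=-0.173600 → w ← -0.310000 + 0.47·(-0.173600) = -0.391592
s=0.470000, w=-0.391592: f=-0.303234 → w ← -0.391592 + 0.47·(-0.303234) = -0.534112
s=0.940000, w=-0.534112: f=-0.634871 → w ← -0.534112 + 0.47·(-0.634871) = -0.832501
s=1.410000, w=-0.832501: f=-1.221679 → w ← -0.832501 + 0.47·(-1.221679) = -1.406690
w(1.88) ≈ -1.4067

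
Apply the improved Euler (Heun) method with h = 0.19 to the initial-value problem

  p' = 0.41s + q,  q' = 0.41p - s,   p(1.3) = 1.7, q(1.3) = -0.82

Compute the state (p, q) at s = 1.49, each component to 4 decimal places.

1.6420, -0.9547

Heun on (p,q): k1 = f(s_n, state_n); k2 = f(s_n + h, state_n + h·k1); state_{n+1} = state_n + (h/2)·(k1 + k2).
1.300000: (1.700000, -0.820000)
  k1 = (-0.287000, -0.603000)
  predictor → (1.645470, -0.934570)
  k2 = (-0.323670, -0.815357)
  → (1.641986, -0.954744)
(p(1.49), q(1.49)) ≈ (1.6420, -0.9547)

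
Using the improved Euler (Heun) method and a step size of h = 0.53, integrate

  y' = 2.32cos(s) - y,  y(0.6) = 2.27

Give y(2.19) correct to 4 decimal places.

0.3623

Heun: k1 = f(s_n, y_n); k2 = f(s_n + h, y_n + h·k1); y_{n+1} = y_n + (h/2)·(k1 + k2).
s=0.600000, y=2.270000:
  k1 = f(0.600000, 2.270000) = -0.355221
  k2 = f(1.130000, 2.081733) = -1.091882
  y ← 2.270000 + (0.53/2)·(-0.355221 + (-1.091882)) = 1.886518
s=1.130000, y=1.886518:
  k1 = f(1.130000, 1.886518) = -0.896667
  k2 = f(1.660000, 1.411284) = -1.617962
  y ← 1.886518 + (0.53/2)·(-0.896667 + (-1.617962)) = 1.220141
s=1.660000, y=1.220141:
  k1 = f(1.660000, 1.220141) = -1.426819
  k2 = f(2.190000, 0.463927) = -1.810424
  y ← 1.220141 + (0.53/2)·(-1.426819 + (-1.810424)) = 0.362271
y(2.19) ≈ 0.3623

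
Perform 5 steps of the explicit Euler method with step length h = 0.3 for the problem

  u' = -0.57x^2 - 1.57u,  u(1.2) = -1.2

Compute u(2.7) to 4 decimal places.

Euler: u_{n+1} = u_n + h·f(x_n, u_n).
x=1.200000, u=-1.200000: f=1.063200 → u ← -1.200000 + 0.3·1.063200 = -0.881040
x=1.500000, u=-0.881040: f=0.100733 → u ← -0.881040 + 0.3·0.100733 = -0.850820
x=1.800000, u=-0.850820: f=-0.511012 → u ← -0.850820 + 0.3·(-0.511012) = -1.004124
x=2.100000, u=-1.004124: f=-0.937226 → u ← -1.004124 + 0.3·(-0.937226) = -1.285292
x=2.400000, u=-1.285292: f=-1.265292 → u ← -1.285292 + 0.3·(-1.265292) = -1.664879
u(2.7) ≈ -1.6649

-1.6649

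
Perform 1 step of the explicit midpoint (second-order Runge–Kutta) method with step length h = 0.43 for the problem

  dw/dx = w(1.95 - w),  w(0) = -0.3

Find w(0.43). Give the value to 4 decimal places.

Midpoint: k1 = f(x_n, w_n); k2 = f(x_n + h/2, w_n + (h/2)·k1); w_{n+1} = w_n + h·k2.
x=0.000000, w=-0.300000:
  k1 = f(0.000000, -0.300000) = -0.675000
  k2 = f(0.215000, -0.445125) = -1.066130
  w ← -0.300000 + 0.43·(-1.066130) = -0.758436
w(0.43) ≈ -0.7584

-0.7584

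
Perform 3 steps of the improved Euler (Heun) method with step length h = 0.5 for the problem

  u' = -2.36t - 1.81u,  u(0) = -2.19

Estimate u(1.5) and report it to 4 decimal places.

-1.6092

Heun: k1 = f(t_n, u_n); k2 = f(t_n + h, u_n + h·k1); u_{n+1} = u_n + (h/2)·(k1 + k2).
t=0.000000, u=-2.190000:
  k1 = f(0.000000, -2.190000) = 3.963900
  k2 = f(0.500000, -0.208050) = -0.803430
  u ← -2.190000 + (0.5/2)·(3.963900 + (-0.803430)) = -1.399882
t=0.500000, u=-1.399882:
  k1 = f(0.500000, -1.399882) = 1.353787
  k2 = f(1.000000, -0.722989) = -1.051390
  u ← -1.399882 + (0.5/2)·(1.353787 + (-1.051390)) = -1.324283
t=1.000000, u=-1.324283:
  k1 = f(1.000000, -1.324283) = 0.036953
  k2 = f(1.500000, -1.305807) = -1.176490
  u ← -1.324283 + (0.5/2)·(0.036953 + (-1.176490)) = -1.609167
u(1.5) ≈ -1.6092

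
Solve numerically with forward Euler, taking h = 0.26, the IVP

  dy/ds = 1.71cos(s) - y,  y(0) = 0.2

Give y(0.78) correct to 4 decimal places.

1.0283

Euler: y_{n+1} = y_n + h·f(s_n, y_n).
s=0.000000, y=0.200000: f=1.510000 → y ← 0.200000 + 0.26·1.510000 = 0.592600
s=0.260000, y=0.592600: f=1.059927 → y ← 0.592600 + 0.26·1.059927 = 0.868181
s=0.520000, y=0.868181: f=0.615790 → y ← 0.868181 + 0.26·0.615790 = 1.028286
y(0.78) ≈ 1.0283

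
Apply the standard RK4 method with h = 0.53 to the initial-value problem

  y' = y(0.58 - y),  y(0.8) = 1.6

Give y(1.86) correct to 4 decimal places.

RK4: k1 = f(t_n, y_n); k2 = f(t_n + h/2, y_n + (h/2)·k1); k3 = f(t_n + h/2, y_n + (h/2)·k2); k4 = f(t_n + h, y_n + h·k3); y_{n+1} = y_n + (h/6)·(k1 + 2k2 + 2k3 + k4).
t=0.800000, y=1.600000:
  k1 = f(0.800000, 1.600000) = -1.632000
  k2 = f(1.065000, 1.167520) = -0.685941
  k3 = f(1.065000, 1.418226) = -1.188793
  k4 = f(1.330000, 0.969940) = -0.378218
  y ← 1.600000 + (0.53/6)·(k1 + 2k2 + 2k3 + k4) = 1.091228
t=1.330000, y=1.091228:
  k1 = f(1.330000, 1.091228) = -0.557866
  k2 = f(1.595000, 0.943393) = -0.342823
  k3 = f(1.595000, 1.000380) = -0.420539
  k4 = f(1.860000, 0.868342) = -0.250379
  y ← 1.091228 + (0.53/6)·(k1 + 2k2 + 2k3 + k4) = 0.884972
y(1.86) ≈ 0.8850

0.8850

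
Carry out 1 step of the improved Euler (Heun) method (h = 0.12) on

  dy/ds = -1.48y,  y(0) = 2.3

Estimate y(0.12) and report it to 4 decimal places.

1.9278

Heun: k1 = f(s_n, y_n); k2 = f(s_n + h, y_n + h·k1); y_{n+1} = y_n + (h/2)·(k1 + k2).
s=0.000000, y=2.300000:
  k1 = f(0.000000, 2.300000) = -3.404000
  k2 = f(0.120000, 1.891520) = -2.799450
  y ← 2.300000 + (0.12/2)·(-3.404000 + (-2.799450)) = 1.927793
y(0.12) ≈ 1.9278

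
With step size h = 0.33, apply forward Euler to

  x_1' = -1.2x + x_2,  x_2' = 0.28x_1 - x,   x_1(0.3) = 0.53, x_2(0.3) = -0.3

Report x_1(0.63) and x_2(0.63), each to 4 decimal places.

Euler on (x_1,x_2): x_1_{n+1} = x_1_n + h·x_1', x_2_{n+1} = x_2_n + h·x_2'.
0.300000: (0.530000, -0.300000); f=(-0.660000, -0.151600) → (0.312200, -0.350028)
(x_1(0.63), x_2(0.63)) ≈ (0.3122, -0.3500)

0.3122, -0.3500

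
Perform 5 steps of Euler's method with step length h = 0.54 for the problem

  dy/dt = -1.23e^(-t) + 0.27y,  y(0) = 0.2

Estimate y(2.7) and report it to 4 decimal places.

Euler: y_{n+1} = y_n + h·f(t_n, y_n).
t=0.000000, y=0.200000: f=-1.176000 → y ← 0.200000 + 0.54·(-1.176000) = -0.435040
t=0.540000, y=-0.435040: f=-0.834241 → y ← -0.435040 + 0.54·(-0.834241) = -0.885530
t=1.080000, y=-0.885530: f=-0.656796 → y ← -0.885530 + 0.54·(-0.656796) = -1.240200
t=1.620000, y=-1.240200: f=-0.578269 → y ← -1.240200 + 0.54·(-0.578269) = -1.552465
t=2.160000, y=-1.552465: f=-0.561016 → y ← -1.552465 + 0.54·(-0.561016) = -1.855414
y(2.7) ≈ -1.8554

-1.8554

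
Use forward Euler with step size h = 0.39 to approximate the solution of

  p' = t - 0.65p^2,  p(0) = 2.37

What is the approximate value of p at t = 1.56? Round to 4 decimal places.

1.1944

Euler: p_{n+1} = p_n + h·f(t_n, p_n).
t=0.000000, p=2.370000: f=-3.650985 → p ← 2.370000 + 0.39·(-3.650985) = 0.946116
t=0.390000, p=0.946116: f=-0.191838 → p ← 0.946116 + 0.39·(-0.191838) = 0.871299
t=0.780000, p=0.871299: f=0.286545 → p ← 0.871299 + 0.39·0.286545 = 0.983051
t=1.170000, p=0.983051: f=0.541846 → p ← 0.983051 + 0.39·0.541846 = 1.194372
p(1.56) ≈ 1.1944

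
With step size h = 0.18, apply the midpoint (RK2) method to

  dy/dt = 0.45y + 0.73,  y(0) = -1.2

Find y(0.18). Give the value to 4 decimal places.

-1.1644

Midpoint: k1 = f(t_n, y_n); k2 = f(t_n + h/2, y_n + (h/2)·k1); y_{n+1} = y_n + h·k2.
t=0.000000, y=-1.200000:
  k1 = f(0.000000, -1.200000) = 0.190000
  k2 = f(0.090000, -1.182900) = 0.197695
  y ← -1.200000 + 0.18·0.197695 = -1.164415
y(0.18) ≈ -1.1644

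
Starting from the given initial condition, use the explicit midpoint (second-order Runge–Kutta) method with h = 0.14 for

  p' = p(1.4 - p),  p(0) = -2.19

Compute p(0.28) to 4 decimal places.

-8.4979

Midpoint: k1 = f(t_n, p_n); k2 = f(t_n + h/2, p_n + (h/2)·k1); p_{n+1} = p_n + h·k2.
t=0.000000, p=-2.190000:
  k1 = f(0.000000, -2.190000) = -7.862100
  k2 = f(0.070000, -2.740347) = -11.345987
  p ← -2.190000 + 0.14·(-11.345987) = -3.778438
t=0.140000, p=-3.778438:
  k1 = f(0.140000, -3.778438) = -19.566409
  k2 = f(0.210000, -5.148087) = -33.710120
  p ← -3.778438 + 0.14·(-33.710120) = -8.497855
p(0.28) ≈ -8.4979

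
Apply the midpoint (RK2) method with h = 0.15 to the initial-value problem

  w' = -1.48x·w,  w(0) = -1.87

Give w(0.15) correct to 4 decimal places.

-1.8389

Midpoint: k1 = f(x_n, w_n); k2 = f(x_n + h/2, w_n + (h/2)·k1); w_{n+1} = w_n + h·k2.
x=0.000000, w=-1.870000:
  k1 = f(0.000000, -1.870000) = 0.000000
  k2 = f(0.075000, -1.870000) = 0.207570
  w ← -1.870000 + 0.15·0.207570 = -1.838865
w(0.15) ≈ -1.8389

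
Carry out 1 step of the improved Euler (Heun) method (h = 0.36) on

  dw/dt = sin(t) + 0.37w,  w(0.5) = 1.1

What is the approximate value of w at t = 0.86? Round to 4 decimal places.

Heun: k1 = f(t_n, w_n); k2 = f(t_n + h, w_n + h·k1); w_{n+1} = w_n + (h/2)·(k1 + k2).
t=0.500000, w=1.100000:
  k1 = f(0.500000, 1.100000) = 0.886426
  k2 = f(0.860000, 1.419113) = 1.282914
  w ← 1.100000 + (0.36/2)·(0.886426 + 1.282914) = 1.490481
w(0.86) ≈ 1.4905

1.4905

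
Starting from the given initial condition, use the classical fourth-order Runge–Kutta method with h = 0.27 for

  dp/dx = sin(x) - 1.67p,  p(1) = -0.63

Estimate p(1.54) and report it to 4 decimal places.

RK4: k1 = f(x_n, p_n); k2 = f(x_n + h/2, p_n + (h/2)·k1); k3 = f(x_n + h/2, p_n + (h/2)·k2); k4 = f(x_n + h, p_n + h·k3); p_{n+1} = p_n + (h/6)·(k1 + 2k2 + 2k3 + k4).
x=1.000000, p=-0.630000:
  k1 = f(1.000000, -0.630000) = 1.893571
  k2 = f(1.135000, -0.374368) = 1.531729
  k3 = f(1.135000, -0.423217) = 1.613306
  k4 = f(1.270000, -0.194407) = 1.279761
  p ← -0.630000 + (0.27/6)·(k1 + 2k2 + 2k3 + k4) = -0.204147
x=1.270000, p=-0.204147:
  k1 = f(1.270000, -0.204147) = 1.296026
  k2 = f(1.405000, -0.029183) = 1.035024
  k3 = f(1.405000, -0.064419) = 1.093867
  k4 = f(1.540000, 0.091197) = 0.847227
  p ← -0.204147 + (0.27/6)·(k1 + 2k2 + 2k3 + k4) = 0.083900
p(1.54) ≈ 0.0839

0.0839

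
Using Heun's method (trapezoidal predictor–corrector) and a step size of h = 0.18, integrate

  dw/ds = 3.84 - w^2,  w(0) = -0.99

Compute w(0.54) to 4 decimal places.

Heun: k1 = f(s_n, w_n); k2 = f(s_n + h, w_n + h·k1); w_{n+1} = w_n + (h/2)·(k1 + k2).
s=0.000000, w=-0.990000:
  k1 = f(0.000000, -0.990000) = 2.859900
  k2 = f(0.180000, -0.475218) = 3.614168
  w ← -0.990000 + (0.18/2)·(2.859900 + 3.614168) = -0.407334
s=0.180000, w=-0.407334:
  k1 = f(0.180000, -0.407334) = 3.674079
  k2 = f(0.360000, 0.254000) = 3.775484
  w ← -0.407334 + (0.18/2)·(3.674079 + 3.775484) = 0.263127
s=0.360000, w=0.263127:
  k1 = f(0.360000, 0.263127) = 3.770764
  k2 = f(0.540000, 0.941864) = 2.952892
  w ← 0.263127 + (0.18/2)·(3.770764 + 2.952892) = 0.868256
w(0.54) ≈ 0.8683

0.8683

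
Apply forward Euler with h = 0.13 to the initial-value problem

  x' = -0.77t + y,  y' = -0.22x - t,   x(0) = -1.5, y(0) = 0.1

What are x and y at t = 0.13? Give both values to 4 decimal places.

Euler on (x,y): x_{n+1} = x_n + h·x', y_{n+1} = y_n + h·y'.
0.000000: (-1.500000, 0.100000); f=(0.100000, 0.330000) → (-1.487000, 0.142900)
(x(0.13), y(0.13)) ≈ (-1.4870, 0.1429)

-1.4870, 0.1429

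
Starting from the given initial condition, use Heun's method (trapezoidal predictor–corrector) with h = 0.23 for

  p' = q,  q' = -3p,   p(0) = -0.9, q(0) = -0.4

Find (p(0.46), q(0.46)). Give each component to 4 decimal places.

-0.7894, 0.8679

Heun on (p,q): k1 = f(x_n, state_n); k2 = f(x_n + h, state_n + h·k1); state_{n+1} = state_n + (h/2)·(k1 + k2).
0.000000: (-0.900000, -0.400000)
  k1 = (-0.400000, 2.700000)
  predictor → (-0.992000, 0.221000)
  k2 = (0.221000, 2.976000)
  → (-0.920585, 0.252740)
0.230000: (-0.920585, 0.252740)
  k1 = (0.252740, 2.761755)
  predictor → (-0.862455, 0.887944)
  k2 = (0.887944, 2.587364)
  → (-0.789406, 0.867889)
(p(0.46), q(0.46)) ≈ (-0.7894, 0.8679)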